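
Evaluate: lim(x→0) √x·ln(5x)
This is a 0·∞ indeterminate form.

Rewrite 0·∞ as a quotient (0/0 or ∞/∞ form), then apply L'Hôpital's rule:
  lim(x→0) √x·ln(5x) = 0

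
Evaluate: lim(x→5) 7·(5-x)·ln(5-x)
This is a 0·∞ indeterminate form.

Rewrite 0·∞ as a quotient (0/0 or ∞/∞ form), then apply L'Hôpital's rule:
  lim(x→5) 7·(5-x)·ln(5-x) = 0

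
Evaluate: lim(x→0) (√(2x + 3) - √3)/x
This is a standard limit.

Factor or rationalize the expression:
  lim(x→0) (√(2x + 3) - √3)/x = sqrt(3)/3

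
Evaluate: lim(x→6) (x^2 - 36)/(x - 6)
This is a standard limit.

Factor or rationalize the expression:
  lim(x→6) (x^2 - 36)/(x - 6) = 12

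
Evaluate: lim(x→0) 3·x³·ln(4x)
This is a 0·∞ indeterminate form.

Rewrite 0·∞ as a quotient (0/0 or ∞/∞ form), then apply L'Hôpital's rule:
  lim(x→0) 3·x³·ln(4x) = 0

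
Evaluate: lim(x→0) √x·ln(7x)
This is a 0·∞ indeterminate form.

Rewrite 0·∞ as a quotient (0/0 or ∞/∞ form), then apply L'Hôpital's rule:
  lim(x→0) √x·ln(7x) = 0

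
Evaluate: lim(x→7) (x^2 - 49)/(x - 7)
This is a standard limit.

Factor or rationalize the expression:
  lim(x→7) (x^2 - 49)/(x - 7) = 14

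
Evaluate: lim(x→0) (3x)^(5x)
This is an exponential indeterminate form.

For exponential indeterminate forms, take the natural log:
  Let L = lim(x→0) (3x)^(5x)
  Then ln(L) = lim(x→0) [exponent × ln(base)]
  Evaluate using L'Hôpital or standard limits, then exponentiate.
  L = 1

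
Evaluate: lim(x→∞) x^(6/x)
This is an exponential indeterminate form.

For exponential indeterminate forms, take the natural log:
  Let L = lim(x→∞) x^(6/x)
  Then ln(L) = lim(x→∞) [exponent × ln(base)]
  Evaluate using L'Hôpital or standard limits, then exponentiate.
  L = 1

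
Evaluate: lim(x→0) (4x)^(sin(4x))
This is an exponential indeterminate form.

For exponential indeterminate forms, take the natural log:
  Let L = lim(x→0) (4x)^(sin(4x))
  Then ln(L) = lim(x→0) [exponent × ln(base)]
  Evaluate using L'Hôpital or standard limits, then exponentiate.
  L = 1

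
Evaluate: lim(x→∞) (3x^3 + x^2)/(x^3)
This is an ∞/∞ indeterminate form.

Apply L'Hôpital's rule: differentiate numerator and denominator separately.
  f(x) = 3·x^3 + x^2   ⇒   f'(x) = 9·x^2 + 2·x
  g(x) = x^3   ⇒   g'(x) = 3·x^2
  lim(x→∞) f'(x)/g'(x) = lim(x→∞) (9·x^2 + 2·x)/(3·x^2)
  = 3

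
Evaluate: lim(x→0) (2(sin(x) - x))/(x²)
This is a 0/0 indeterminate form.

Apply L'Hôpital's rule: differentiate numerator and denominator separately.
  f(x) = -2·x + 2·sin(x)   ⇒   f'(x) = 2·cos(x) - 2
  g(x) = x^2   ⇒   g'(x) = 2·x
  lim(x→0) f'(x)/g'(x) = lim(x→0) (2·cos(x) - 2)/(2·x)
  = 0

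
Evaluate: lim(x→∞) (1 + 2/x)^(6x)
This is an exponential indeterminate form.

For exponential indeterminate forms, take the natural log:
  Let L = lim(x→∞) (1 + 2/x)^(6x)
  Then ln(L) = lim(x→∞) [exponent × ln(base)]
  Evaluate using L'Hôpital or standard limits, then exponentiate.
  L = e^(12)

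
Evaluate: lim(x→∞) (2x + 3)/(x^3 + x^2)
This is an ∞/∞ indeterminate form.

Apply L'Hôpital's rule: differentiate numerator and denominator separately.
  f(x) = 2·x + 3   ⇒   f'(x) = 2
  g(x) = x^3 + x^2   ⇒   g'(x) = 3·x^2 + 2·x
  lim(x→∞) f'(x)/g'(x) = lim(x→∞) (2)/(3·x^2 + 2·x)
  = 0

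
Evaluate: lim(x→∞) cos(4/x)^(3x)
This is an exponential indeterminate form.

For exponential indeterminate forms, take the natural log:
  Let L = lim(x→∞) cos(4/x)^(3x)
  Then ln(L) = lim(x→∞) [exponent × ln(base)]
  Evaluate using L'Hôpital or standard limits, then exponentiate.
  L = 1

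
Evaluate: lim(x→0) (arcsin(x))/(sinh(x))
This is a 0/0 indeterminate form.

Apply L'Hôpital's rule: differentiate numerator and denominator separately.
  f(x) = asin(x)   ⇒   f'(x) = 1/sqrt(1 - x^2)
  g(x) = sinh(x)   ⇒   g'(x) = cosh(x)
  lim(x→0) f'(x)/g'(x) = lim(x→0) (1/sqrt(1 - x^2))/(cosh(x))
  = 1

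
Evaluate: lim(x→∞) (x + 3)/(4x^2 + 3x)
This is an ∞/∞ indeterminate form.

Apply L'Hôpital's rule: differentiate numerator and denominator separately.
  f(x) = x + 3   ⇒   f'(x) = 1
  g(x) = 4·x^2 + 3·x   ⇒   g'(x) = 8·x + 3
  lim(x→∞) f'(x)/g'(x) = lim(x→∞) (1)/(8·x + 3)
  = 0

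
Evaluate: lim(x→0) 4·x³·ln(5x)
This is a 0·∞ indeterminate form.

Rewrite 0·∞ as a quotient (0/0 or ∞/∞ form), then apply L'Hôpital's rule:
  lim(x→0) 4·x³·ln(5x) = 0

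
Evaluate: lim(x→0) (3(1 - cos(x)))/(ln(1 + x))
This is a 0/0 indeterminate form.

Apply L'Hôpital's rule: differentiate numerator and denominator separately.
  f(x) = 3 - 3·cos(x)   ⇒   f'(x) = 3·sin(x)
  g(x) = ln(x + 1)   ⇒   g'(x) = 1/(x + 1)
  lim(x→0) f'(x)/g'(x) = lim(x→0) (3·sin(x))/(1/(x + 1))
  = 0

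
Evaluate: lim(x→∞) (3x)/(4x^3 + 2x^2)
This is an ∞/∞ indeterminate form.

Apply L'Hôpital's rule: differentiate numerator and denominator separately.
  f(x) = 3·x   ⇒   f'(x) = 3
  g(x) = 4·x^3 + 2·x^2   ⇒   g'(x) = 12·x^2 + 4·x
  lim(x→∞) f'(x)/g'(x) = lim(x→∞) (3)/(12·x^2 + 4·x)
  = 0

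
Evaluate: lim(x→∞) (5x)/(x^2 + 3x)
This is an ∞/∞ indeterminate form.

Apply L'Hôpital's rule: differentiate numerator and denominator separately.
  f(x) = 5·x   ⇒   f'(x) = 5
  g(x) = x^2 + 3·x   ⇒   g'(x) = 2·x + 3
  lim(x→∞) f'(x)/g'(x) = lim(x→∞) (5)/(2·x + 3)
  = 0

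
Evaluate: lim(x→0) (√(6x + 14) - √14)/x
This is a standard limit.

Factor or rationalize the expression:
  lim(x→0) (√(6x + 14) - √14)/x = 3·sqrt(14)/14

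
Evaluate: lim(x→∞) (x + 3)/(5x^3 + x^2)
This is an ∞/∞ indeterminate form.

Apply L'Hôpital's rule: differentiate numerator and denominator separately.
  f(x) = x + 3   ⇒   f'(x) = 1
  g(x) = 5·x^3 + x^2   ⇒   g'(x) = 15·x^2 + 2·x
  lim(x→∞) f'(x)/g'(x) = lim(x→∞) (1)/(15·x^2 + 2·x)
  = 0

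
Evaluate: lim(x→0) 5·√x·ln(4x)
This is a 0·∞ indeterminate form.

Rewrite 0·∞ as a quotient (0/0 or ∞/∞ form), then apply L'Hôpital's rule:
  lim(x→0) 5·√x·ln(4x) = 0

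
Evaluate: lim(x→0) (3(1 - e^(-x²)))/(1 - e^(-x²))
This is a 0/0 indeterminate form.

Apply L'Hôpital's rule: differentiate numerator and denominator separately.
  f(x) = 3 - 3·e^(-x^2)   ⇒   f'(x) = 6·x·e^(-x^2)
  g(x) = 1 - e^(-x^2)   ⇒   g'(x) = 2·x·e^(-x^2)
  lim(x→0) f'(x)/g'(x) = lim(x→0) (6·x·e^(-x^2))/(2·x·e^(-x^2))
  = 3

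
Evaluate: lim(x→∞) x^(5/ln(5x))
This is an exponential indeterminate form.

For exponential indeterminate forms, take the natural log:
  Let L = lim(x→∞) x^(5/ln(5x))
  Then ln(L) = lim(x→∞) [exponent × ln(base)]
  Evaluate using L'Hôpital or standard limits, then exponentiate.
  L = e^(5)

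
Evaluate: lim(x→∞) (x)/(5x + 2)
This is an ∞/∞ indeterminate form.

Apply L'Hôpital's rule: differentiate numerator and denominator separately.
  f(x) = x   ⇒   f'(x) = 1
  g(x) = 5·x + 2   ⇒   g'(x) = 5
  lim(x→∞) f'(x)/g'(x) = lim(x→∞) (1)/(5)
  = 1/5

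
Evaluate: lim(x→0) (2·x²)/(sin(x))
This is a 0/0 indeterminate form.

Apply L'Hôpital's rule: differentiate numerator and denominator separately.
  f(x) = 2·x^2   ⇒   f'(x) = 4·x
  g(x) = sin(x)   ⇒   g'(x) = cos(x)
  lim(x→0) f'(x)/g'(x) = lim(x→0) (4·x)/(cos(x))
  = 0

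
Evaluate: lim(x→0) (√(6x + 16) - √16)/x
This is a standard limit.

Factor or rationalize the expression:
  lim(x→0) (√(6x + 16) - √16)/x = 3/4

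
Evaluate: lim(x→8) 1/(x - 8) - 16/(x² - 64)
This is an ∞-∞ indeterminate form.

Combine fractions or rationalize to convert ∞-∞ to 0/0 form:
  lim(x→8) 1/(x - 8) - 16/(x² - 64) = 1/16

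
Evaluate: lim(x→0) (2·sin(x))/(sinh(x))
This is a 0/0 indeterminate form.

Apply L'Hôpital's rule: differentiate numerator and denominator separately.
  f(x) = 2·sin(x)   ⇒   f'(x) = 2·cos(x)
  g(x) = sinh(x)   ⇒   g'(x) = cosh(x)
  lim(x→0) f'(x)/g'(x) = lim(x→0) (2·cos(x))/(cosh(x))
  = 2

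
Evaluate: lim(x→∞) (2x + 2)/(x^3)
This is an ∞/∞ indeterminate form.

Apply L'Hôpital's rule: differentiate numerator and denominator separately.
  f(x) = 2·x + 2   ⇒   f'(x) = 2
  g(x) = x^3   ⇒   g'(x) = 3·x^2
  lim(x→∞) f'(x)/g'(x) = lim(x→∞) (2)/(3·x^2)
  = 0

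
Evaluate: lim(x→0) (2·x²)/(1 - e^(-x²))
This is a 0/0 indeterminate form.

Apply L'Hôpital's rule: differentiate numerator and denominator separately.
  f(x) = 2·x^2   ⇒   f'(x) = 4·x
  g(x) = 1 - e^(-x^2)   ⇒   g'(x) = 2·x·e^(-x^2)
  lim(x→0) f'(x)/g'(x) = lim(x→0) (4·x)/(2·x·e^(-x^2))
  = 2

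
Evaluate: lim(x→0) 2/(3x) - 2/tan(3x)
This is an ∞-∞ indeterminate form.

Combine fractions or rationalize to convert ∞-∞ to 0/0 form:
  lim(x→0) 2/(3x) - 2/tan(3x) = 0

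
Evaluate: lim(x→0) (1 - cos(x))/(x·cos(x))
This is a 0/0 indeterminate form.

Apply L'Hôpital's rule: differentiate numerator and denominator separately.
  f(x) = 1 - cos(x)   ⇒   f'(x) = sin(x)
  g(x) = x·cos(x)   ⇒   g'(x) = -x·sin(x) + cos(x)
  lim(x→0) f'(x)/g'(x) = lim(x→0) (sin(x))/(-x·sin(x) + cos(x))
  = 0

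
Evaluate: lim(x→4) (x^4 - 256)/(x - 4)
This is a standard limit.

Factor or rationalize the expression:
  lim(x→4) (x^4 - 256)/(x - 4) = 256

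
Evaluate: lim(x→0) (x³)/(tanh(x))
This is a 0/0 indeterminate form.

Apply L'Hôpital's rule: differentiate numerator and denominator separately.
  f(x) = x^3   ⇒   f'(x) = 3·x^2
  g(x) = tanh(x)   ⇒   g'(x) = 1 - tanh(x)^2
  lim(x→0) f'(x)/g'(x) = lim(x→0) (3·x^2)/(1 - tanh(x)^2)
  = 0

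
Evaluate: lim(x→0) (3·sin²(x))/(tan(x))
This is a 0/0 indeterminate form.

Apply L'Hôpital's rule: differentiate numerator and denominator separately.
  f(x) = 3·sin(x)^2   ⇒   f'(x) = 6·sin(x)·cos(x)
  g(x) = tan(x)   ⇒   g'(x) = tan(x)^2 + 1
  lim(x→0) f'(x)/g'(x) = lim(x→0) (6·sin(x)·cos(x))/(tan(x)^2 + 1)
  = 0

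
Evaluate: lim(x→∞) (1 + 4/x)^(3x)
This is an exponential indeterminate form.

For exponential indeterminate forms, take the natural log:
  Let L = lim(x→∞) (1 + 4/x)^(3x)
  Then ln(L) = lim(x→∞) [exponent × ln(base)]
  Evaluate using L'Hôpital or standard limits, then exponentiate.
  L = e^(12)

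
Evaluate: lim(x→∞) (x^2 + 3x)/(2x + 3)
This is an ∞/∞ indeterminate form.

Apply L'Hôpital's rule: differentiate numerator and denominator separately.
  f(x) = x^2 + 3·x   ⇒   f'(x) = 2·x + 3
  g(x) = 2·x + 3   ⇒   g'(x) = 2
  lim(x→∞) f'(x)/g'(x) = lim(x→∞) (2·x + 3)/(2)
  = ∞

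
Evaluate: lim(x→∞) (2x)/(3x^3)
This is an ∞/∞ indeterminate form.

Apply L'Hôpital's rule: differentiate numerator and denominator separately.
  f(x) = 2·x   ⇒   f'(x) = 2
  g(x) = 3·x^3   ⇒   g'(x) = 9·x^2
  lim(x→∞) f'(x)/g'(x) = lim(x→∞) (2)/(9·x^2)
  = 0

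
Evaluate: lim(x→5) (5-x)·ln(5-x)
This is a 0·∞ indeterminate form.

Rewrite 0·∞ as a quotient (0/0 or ∞/∞ form), then apply L'Hôpital's rule:
  lim(x→5) (5-x)·ln(5-x) = 0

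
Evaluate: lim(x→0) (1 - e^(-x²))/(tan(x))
This is a 0/0 indeterminate form.

Apply L'Hôpital's rule: differentiate numerator and denominator separately.
  f(x) = 1 - e^(-x^2)   ⇒   f'(x) = 2·x·e^(-x^2)
  g(x) = tan(x)   ⇒   g'(x) = tan(x)^2 + 1
  lim(x→0) f'(x)/g'(x) = lim(x→0) (2·x·e^(-x^2))/(tan(x)^2 + 1)
  = 0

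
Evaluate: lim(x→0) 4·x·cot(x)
This is a 0·∞ indeterminate form.

Rewrite 0·∞ as a quotient (0/0 or ∞/∞ form), then apply L'Hôpital's rule:
  lim(x→0) 4·x·cot(x) = 4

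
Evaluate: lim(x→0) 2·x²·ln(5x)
This is a 0·∞ indeterminate form.

Rewrite 0·∞ as a quotient (0/0 or ∞/∞ form), then apply L'Hôpital's rule:
  lim(x→0) 2·x²·ln(5x) = 0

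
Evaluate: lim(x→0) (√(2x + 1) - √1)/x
This is a standard limit.

Factor or rationalize the expression:
  lim(x→0) (√(2x + 1) - √1)/x = 1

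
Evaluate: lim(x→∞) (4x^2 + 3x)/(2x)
This is an ∞/∞ indeterminate form.

Apply L'Hôpital's rule: differentiate numerator and denominator separately.
  f(x) = 4·x^2 + 3·x   ⇒   f'(x) = 8·x + 3
  g(x) = 2·x   ⇒   g'(x) = 2
  lim(x→∞) f'(x)/g'(x) = lim(x→∞) (8·x + 3)/(2)
  = ∞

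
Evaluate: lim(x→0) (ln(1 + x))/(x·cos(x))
This is a 0/0 indeterminate form.

Apply L'Hôpital's rule: differentiate numerator and denominator separately.
  f(x) = ln(x + 1)   ⇒   f'(x) = 1/(x + 1)
  g(x) = x·cos(x)   ⇒   g'(x) = -x·sin(x) + cos(x)
  lim(x→0) f'(x)/g'(x) = lim(x→0) (1/(x + 1))/(-x·sin(x) + cos(x))
  = 1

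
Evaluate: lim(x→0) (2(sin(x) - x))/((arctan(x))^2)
This is a 0/0 indeterminate form.

Apply L'Hôpital's rule: differentiate numerator and denominator separately.
  f(x) = -2·x + 2·sin(x)   ⇒   f'(x) = 2·cos(x) - 2
  g(x) = atan(x)^2   ⇒   g'(x) = 2·atan(x)/(x^2 + 1)
  lim(x→0) f'(x)/g'(x) = lim(x→0) (2·cos(x) - 2)/(2·atan(x)/(x^2 + 1))
  = 0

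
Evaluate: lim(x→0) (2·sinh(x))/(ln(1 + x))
This is a 0/0 indeterminate form.

Apply L'Hôpital's rule: differentiate numerator and denominator separately.
  f(x) = 2·sinh(x)   ⇒   f'(x) = 2·cosh(x)
  g(x) = ln(x + 1)   ⇒   g'(x) = 1/(x + 1)
  lim(x→0) f'(x)/g'(x) = lim(x→0) (2·cosh(x))/(1/(x + 1))
  = 2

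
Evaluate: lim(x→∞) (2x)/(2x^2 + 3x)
This is an ∞/∞ indeterminate form.

Apply L'Hôpital's rule: differentiate numerator and denominator separately.
  f(x) = 2·x   ⇒   f'(x) = 2
  g(x) = 2·x^2 + 3·x   ⇒   g'(x) = 4·x + 3
  lim(x→∞) f'(x)/g'(x) = lim(x→∞) (2)/(4·x + 3)
  = 0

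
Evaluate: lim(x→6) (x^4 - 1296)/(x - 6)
This is a standard limit.

Factor or rationalize the expression:
  lim(x→6) (x^4 - 1296)/(x - 6) = 864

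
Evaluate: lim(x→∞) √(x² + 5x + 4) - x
This is an ∞-∞ indeterminate form.

Combine fractions or rationalize to convert ∞-∞ to 0/0 form:
  lim(x→∞) √(x² + 5x + 4) - x = 5/2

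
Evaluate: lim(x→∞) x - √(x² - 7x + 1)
This is an ∞-∞ indeterminate form.

Combine fractions or rationalize to convert ∞-∞ to 0/0 form:
  lim(x→∞) x - √(x² - 7x + 1) = 7/2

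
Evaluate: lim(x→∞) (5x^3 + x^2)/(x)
This is an ∞/∞ indeterminate form.

Apply L'Hôpital's rule: differentiate numerator and denominator separately.
  f(x) = 5·x^3 + x^2   ⇒   f'(x) = 15·x^2 + 2·x
  g(x) = x   ⇒   g'(x) = 1
  lim(x→∞) f'(x)/g'(x) = lim(x→∞) (15·x^2 + 2·x)/(1)
  = ∞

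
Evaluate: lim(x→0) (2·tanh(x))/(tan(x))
This is a 0/0 indeterminate form.

Apply L'Hôpital's rule: differentiate numerator and denominator separately.
  f(x) = 2·tanh(x)   ⇒   f'(x) = 2 - 2·tanh(x)^2
  g(x) = tan(x)   ⇒   g'(x) = tan(x)^2 + 1
  lim(x→0) f'(x)/g'(x) = lim(x→0) (2 - 2·tanh(x)^2)/(tan(x)^2 + 1)
  = 2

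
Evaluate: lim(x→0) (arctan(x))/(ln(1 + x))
This is a 0/0 indeterminate form.

Apply L'Hôpital's rule: differentiate numerator and denominator separately.
  f(x) = atan(x)   ⇒   f'(x) = 1/(x^2 + 1)
  g(x) = ln(x + 1)   ⇒   g'(x) = 1/(x + 1)
  lim(x→0) f'(x)/g'(x) = lim(x→0) (1/(x^2 + 1))/(1/(x + 1))
  = 1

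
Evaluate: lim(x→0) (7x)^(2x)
This is an exponential indeterminate form.

For exponential indeterminate forms, take the natural log:
  Let L = lim(x→0) (7x)^(2x)
  Then ln(L) = lim(x→0) [exponent × ln(base)]
  Evaluate using L'Hôpital or standard limits, then exponentiate.
  L = 1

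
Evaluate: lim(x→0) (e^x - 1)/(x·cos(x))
This is a 0/0 indeterminate form.

Apply L'Hôpital's rule: differentiate numerator and denominator separately.
  f(x) = e^(x) - 1   ⇒   f'(x) = e^(x)
  g(x) = x·cos(x)   ⇒   g'(x) = -x·sin(x) + cos(x)
  lim(x→0) f'(x)/g'(x) = lim(x→0) (e^(x))/(-x·sin(x) + cos(x))
  = 1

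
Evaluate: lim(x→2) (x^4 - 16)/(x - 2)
This is a standard limit.

Factor or rationalize the expression:
  lim(x→2) (x^4 - 16)/(x - 2) = 32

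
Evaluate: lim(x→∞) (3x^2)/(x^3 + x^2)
This is an ∞/∞ indeterminate form.

Apply L'Hôpital's rule: differentiate numerator and denominator separately.
  f(x) = 3·x^2   ⇒   f'(x) = 6·x
  g(x) = x^3 + x^2   ⇒   g'(x) = 3·x^2 + 2·x
  lim(x→∞) f'(x)/g'(x) = lim(x→∞) (6·x)/(3·x^2 + 2·x)
  = 0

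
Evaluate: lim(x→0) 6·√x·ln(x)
This is a 0·∞ indeterminate form.

Rewrite 0·∞ as a quotient (0/0 or ∞/∞ form), then apply L'Hôpital's rule:
  lim(x→0) 6·√x·ln(x) = 0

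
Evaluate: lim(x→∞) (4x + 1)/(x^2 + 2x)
This is an ∞/∞ indeterminate form.

Apply L'Hôpital's rule: differentiate numerator and denominator separately.
  f(x) = 4·x + 1   ⇒   f'(x) = 4
  g(x) = x^2 + 2·x   ⇒   g'(x) = 2·x + 2
  lim(x→∞) f'(x)/g'(x) = lim(x→∞) (4)/(2·x + 2)
  = 0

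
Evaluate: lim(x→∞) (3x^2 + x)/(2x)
This is an ∞/∞ indeterminate form.

Apply L'Hôpital's rule: differentiate numerator and denominator separately.
  f(x) = 3·x^2 + x   ⇒   f'(x) = 6·x + 1
  g(x) = 2·x   ⇒   g'(x) = 2
  lim(x→∞) f'(x)/g'(x) = lim(x→∞) (6·x + 1)/(2)
  = ∞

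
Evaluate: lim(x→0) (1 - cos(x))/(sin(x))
This is a 0/0 indeterminate form.

Apply L'Hôpital's rule: differentiate numerator and denominator separately.
  f(x) = 1 - cos(x)   ⇒   f'(x) = sin(x)
  g(x) = sin(x)   ⇒   g'(x) = cos(x)
  lim(x→0) f'(x)/g'(x) = lim(x→0) (sin(x))/(cos(x))
  = 0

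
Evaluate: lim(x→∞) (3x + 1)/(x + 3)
This is an ∞/∞ indeterminate form.

Apply L'Hôpital's rule: differentiate numerator and denominator separately.
  f(x) = 3·x + 1   ⇒   f'(x) = 3
  g(x) = x + 3   ⇒   g'(x) = 1
  lim(x→∞) f'(x)/g'(x) = lim(x→∞) (3)/(1)
  = 3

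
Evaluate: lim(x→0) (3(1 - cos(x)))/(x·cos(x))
This is a 0/0 indeterminate form.

Apply L'Hôpital's rule: differentiate numerator and denominator separately.
  f(x) = 3 - 3·cos(x)   ⇒   f'(x) = 3·sin(x)
  g(x) = x·cos(x)   ⇒   g'(x) = -x·sin(x) + cos(x)
  lim(x→0) f'(x)/g'(x) = lim(x→0) (3·sin(x))/(-x·sin(x) + cos(x))
  = 0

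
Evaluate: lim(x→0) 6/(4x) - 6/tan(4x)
This is an ∞-∞ indeterminate form.

Combine fractions or rationalize to convert ∞-∞ to 0/0 form:
  lim(x→0) 6/(4x) - 6/tan(4x) = 0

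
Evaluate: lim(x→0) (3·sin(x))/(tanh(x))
This is a 0/0 indeterminate form.

Apply L'Hôpital's rule: differentiate numerator and denominator separately.
  f(x) = 3·sin(x)   ⇒   f'(x) = 3·cos(x)
  g(x) = tanh(x)   ⇒   g'(x) = 1 - tanh(x)^2
  lim(x→0) f'(x)/g'(x) = lim(x→0) (3·cos(x))/(1 - tanh(x)^2)
  = 3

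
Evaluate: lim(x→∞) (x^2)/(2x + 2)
This is an ∞/∞ indeterminate form.

Apply L'Hôpital's rule: differentiate numerator and denominator separately.
  f(x) = x^2   ⇒   f'(x) = 2·x
  g(x) = 2·x + 2   ⇒   g'(x) = 2
  lim(x→∞) f'(x)/g'(x) = lim(x→∞) (2·x)/(2)
  = ∞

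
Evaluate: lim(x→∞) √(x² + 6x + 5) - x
This is an ∞-∞ indeterminate form.

Combine fractions or rationalize to convert ∞-∞ to 0/0 form:
  lim(x→∞) √(x² + 6x + 5) - x = 3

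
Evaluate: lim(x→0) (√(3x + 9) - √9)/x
This is a standard limit.

Factor or rationalize the expression:
  lim(x→0) (√(3x + 9) - √9)/x = 1/2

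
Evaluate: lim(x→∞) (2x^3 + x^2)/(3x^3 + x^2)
This is an ∞/∞ indeterminate form.

Apply L'Hôpital's rule: differentiate numerator and denominator separately.
  f(x) = 2·x^3 + x^2   ⇒   f'(x) = 6·x^2 + 2·x
  g(x) = 3·x^3 + x^2   ⇒   g'(x) = 9·x^2 + 2·x
  lim(x→∞) f'(x)/g'(x) = lim(x→∞) (6·x^2 + 2·x)/(9·x^2 + 2·x)
  = 2/3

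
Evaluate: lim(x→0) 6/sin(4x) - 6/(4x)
This is an ∞-∞ indeterminate form.

Combine fractions or rationalize to convert ∞-∞ to 0/0 form:
  lim(x→0) 6/sin(4x) - 6/(4x) = 0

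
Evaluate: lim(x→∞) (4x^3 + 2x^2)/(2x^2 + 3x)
This is an ∞/∞ indeterminate form.

Apply L'Hôpital's rule: differentiate numerator and denominator separately.
  f(x) = 4·x^3 + 2·x^2   ⇒   f'(x) = 12·x^2 + 4·x
  g(x) = 2·x^2 + 3·x   ⇒   g'(x) = 4·x + 3
  lim(x→∞) f'(x)/g'(x) = lim(x→∞) (12·x^2 + 4·x)/(4·x + 3)
  = ∞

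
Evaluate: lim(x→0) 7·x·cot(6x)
This is a 0·∞ indeterminate form.

Rewrite 0·∞ as a quotient (0/0 or ∞/∞ form), then apply L'Hôpital's rule:
  lim(x→0) 7·x·cot(6x) = 7/6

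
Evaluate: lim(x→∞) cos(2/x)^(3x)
This is an exponential indeterminate form.

For exponential indeterminate forms, take the natural log:
  Let L = lim(x→∞) cos(2/x)^(3x)
  Then ln(L) = lim(x→∞) [exponent × ln(base)]
  Evaluate using L'Hôpital or standard limits, then exponentiate.
  L = 1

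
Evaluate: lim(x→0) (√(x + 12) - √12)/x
This is a standard limit.

Factor or rationalize the expression:
  lim(x→0) (√(x + 12) - √12)/x = sqrt(3)/12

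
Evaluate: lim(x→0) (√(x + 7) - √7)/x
This is a standard limit.

Factor or rationalize the expression:
  lim(x→0) (√(x + 7) - √7)/x = sqrt(7)/14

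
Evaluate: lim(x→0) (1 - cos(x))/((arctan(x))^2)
This is a 0/0 indeterminate form.

Apply L'Hôpital's rule: differentiate numerator and denominator separately.
  f(x) = 1 - cos(x)   ⇒   f'(x) = sin(x)
  g(x) = atan(x)^2   ⇒   g'(x) = 2·atan(x)/(x^2 + 1)
  lim(x→0) f'(x)/g'(x) = lim(x→0) (sin(x))/(2·atan(x)/(x^2 + 1))
  = 1/2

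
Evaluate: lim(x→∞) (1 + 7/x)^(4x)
This is an exponential indeterminate form.

For exponential indeterminate forms, take the natural log:
  Let L = lim(x→∞) (1 + 7/x)^(4x)
  Then ln(L) = lim(x→∞) [exponent × ln(base)]
  Evaluate using L'Hôpital or standard limits, then exponentiate.
  L = e^(28)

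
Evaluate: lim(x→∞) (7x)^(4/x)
This is an exponential indeterminate form.

For exponential indeterminate forms, take the natural log:
  Let L = lim(x→∞) (7x)^(4/x)
  Then ln(L) = lim(x→∞) [exponent × ln(base)]
  Evaluate using L'Hôpital or standard limits, then exponentiate.
  L = 1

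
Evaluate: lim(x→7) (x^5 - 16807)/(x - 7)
This is a standard limit.

Factor or rationalize the expression:
  lim(x→7) (x^5 - 16807)/(x - 7) = 12005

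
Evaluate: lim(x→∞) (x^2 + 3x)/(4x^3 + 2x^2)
This is an ∞/∞ indeterminate form.

Apply L'Hôpital's rule: differentiate numerator and denominator separately.
  f(x) = x^2 + 3·x   ⇒   f'(x) = 2·x + 3
  g(x) = 4·x^3 + 2·x^2   ⇒   g'(x) = 12·x^2 + 4·x
  lim(x→∞) f'(x)/g'(x) = lim(x→∞) (2·x + 3)/(12·x^2 + 4·x)
  = 0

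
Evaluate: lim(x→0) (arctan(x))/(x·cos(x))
This is a 0/0 indeterminate form.

Apply L'Hôpital's rule: differentiate numerator and denominator separately.
  f(x) = atan(x)   ⇒   f'(x) = 1/(x^2 + 1)
  g(x) = x·cos(x)   ⇒   g'(x) = -x·sin(x) + cos(x)
  lim(x→0) f'(x)/g'(x) = lim(x→0) (1/(x^2 + 1))/(-x·sin(x) + cos(x))
  = 1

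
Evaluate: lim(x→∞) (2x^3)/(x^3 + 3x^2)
This is an ∞/∞ indeterminate form.

Apply L'Hôpital's rule: differentiate numerator and denominator separately.
  f(x) = 2·x^3   ⇒   f'(x) = 6·x^2
  g(x) = x^3 + 3·x^2   ⇒   g'(x) = 3·x^2 + 6·x
  lim(x→∞) f'(x)/g'(x) = lim(x→∞) (6·x^2)/(3·x^2 + 6·x)
  = 2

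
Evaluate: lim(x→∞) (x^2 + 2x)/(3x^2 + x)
This is an ∞/∞ indeterminate form.

Apply L'Hôpital's rule: differentiate numerator and denominator separately.
  f(x) = x^2 + 2·x   ⇒   f'(x) = 2·x + 2
  g(x) = 3·x^2 + x   ⇒   g'(x) = 6·x + 1
  lim(x→∞) f'(x)/g'(x) = lim(x→∞) (2·x + 2)/(6·x + 1)
  = 1/3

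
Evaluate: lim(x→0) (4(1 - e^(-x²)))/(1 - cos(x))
This is a 0/0 indeterminate form.

Apply L'Hôpital's rule: differentiate numerator and denominator separately.
  f(x) = 4 - 4·e^(-x^2)   ⇒   f'(x) = 8·x·e^(-x^2)
  g(x) = 1 - cos(x)   ⇒   g'(x) = sin(x)
  lim(x→0) f'(x)/g'(x) = lim(x→0) (8·x·e^(-x^2))/(sin(x))
  = 8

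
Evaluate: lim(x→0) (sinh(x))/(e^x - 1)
This is a 0/0 indeterminate form.

Apply L'Hôpital's rule: differentiate numerator and denominator separately.
  f(x) = sinh(x)   ⇒   f'(x) = cosh(x)
  g(x) = e^(x) - 1   ⇒   g'(x) = e^(x)
  lim(x→0) f'(x)/g'(x) = lim(x→0) (cosh(x))/(e^(x))
  = 1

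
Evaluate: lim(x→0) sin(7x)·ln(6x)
This is a 0·∞ indeterminate form.

Rewrite 0·∞ as a quotient (0/0 or ∞/∞ form), then apply L'Hôpital's rule:
  lim(x→0) sin(7x)·ln(6x) = 0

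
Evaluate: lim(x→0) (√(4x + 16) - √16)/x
This is a standard limit.

Factor or rationalize the expression:
  lim(x→0) (√(4x + 16) - √16)/x = 1/2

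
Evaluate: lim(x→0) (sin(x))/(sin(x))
This is a 0/0 indeterminate form.

Apply L'Hôpital's rule: differentiate numerator and denominator separately.
  f(x) = sin(x)   ⇒   f'(x) = cos(x)
  g(x) = sin(x)   ⇒   g'(x) = cos(x)
  lim(x→0) f'(x)/g'(x) = lim(x→0) (cos(x))/(cos(x))
  = 1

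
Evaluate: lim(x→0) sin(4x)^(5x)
This is an exponential indeterminate form.

For exponential indeterminate forms, take the natural log:
  Let L = lim(x→0) sin(4x)^(5x)
  Then ln(L) = lim(x→0) [exponent × ln(base)]
  Evaluate using L'Hôpital or standard limits, then exponentiate.
  L = 1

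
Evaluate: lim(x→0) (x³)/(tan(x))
This is a 0/0 indeterminate form.

Apply L'Hôpital's rule: differentiate numerator and denominator separately.
  f(x) = x^3   ⇒   f'(x) = 3·x^2
  g(x) = tan(x)   ⇒   g'(x) = tan(x)^2 + 1
  lim(x→0) f'(x)/g'(x) = lim(x→0) (3·x^2)/(tan(x)^2 + 1)
  = 0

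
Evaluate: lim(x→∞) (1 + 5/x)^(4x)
This is an exponential indeterminate form.

For exponential indeterminate forms, take the natural log:
  Let L = lim(x→∞) (1 + 5/x)^(4x)
  Then ln(L) = lim(x→∞) [exponent × ln(base)]
  Evaluate using L'Hôpital or standard limits, then exponentiate.
  L = e^(20)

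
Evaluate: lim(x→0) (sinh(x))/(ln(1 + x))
This is a 0/0 indeterminate form.

Apply L'Hôpital's rule: differentiate numerator and denominator separately.
  f(x) = sinh(x)   ⇒   f'(x) = cosh(x)
  g(x) = ln(x + 1)   ⇒   g'(x) = 1/(x + 1)
  lim(x→0) f'(x)/g'(x) = lim(x→0) (cosh(x))/(1/(x + 1))
  = 1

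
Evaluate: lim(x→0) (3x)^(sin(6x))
This is an exponential indeterminate form.

For exponential indeterminate forms, take the natural log:
  Let L = lim(x→0) (3x)^(sin(6x))
  Then ln(L) = lim(x→0) [exponent × ln(base)]
  Evaluate using L'Hôpital or standard limits, then exponentiate.
  L = 1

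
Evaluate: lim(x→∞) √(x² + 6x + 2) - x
This is an ∞-∞ indeterminate form.

Combine fractions or rationalize to convert ∞-∞ to 0/0 form:
  lim(x→∞) √(x² + 6x + 2) - x = 3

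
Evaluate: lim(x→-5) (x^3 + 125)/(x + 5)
This is a standard limit.

Factor or rationalize the expression:
  lim(x→-5) (x^3 + 125)/(x + 5) = 75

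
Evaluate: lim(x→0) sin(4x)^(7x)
This is an exponential indeterminate form.

For exponential indeterminate forms, take the natural log:
  Let L = lim(x→0) sin(4x)^(7x)
  Then ln(L) = lim(x→0) [exponent × ln(base)]
  Evaluate using L'Hôpital or standard limits, then exponentiate.
  L = 1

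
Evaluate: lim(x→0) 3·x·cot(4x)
This is a 0·∞ indeterminate form.

Rewrite 0·∞ as a quotient (0/0 or ∞/∞ form), then apply L'Hôpital's rule:
  lim(x→0) 3·x·cot(4x) = 3/4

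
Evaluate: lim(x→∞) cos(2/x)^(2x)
This is an exponential indeterminate form.

For exponential indeterminate forms, take the natural log:
  Let L = lim(x→∞) cos(2/x)^(2x)
  Then ln(L) = lim(x→∞) [exponent × ln(base)]
  Evaluate using L'Hôpital or standard limits, then exponentiate.
  L = 1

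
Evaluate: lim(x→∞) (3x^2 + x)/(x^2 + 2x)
This is an ∞/∞ indeterminate form.

Apply L'Hôpital's rule: differentiate numerator and denominator separately.
  f(x) = 3·x^2 + x   ⇒   f'(x) = 6·x + 1
  g(x) = x^2 + 2·x   ⇒   g'(x) = 2·x + 2
  lim(x→∞) f'(x)/g'(x) = lim(x→∞) (6·x + 1)/(2·x + 2)
  = 3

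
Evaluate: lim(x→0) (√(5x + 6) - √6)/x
This is a standard limit.

Factor or rationalize the expression:
  lim(x→0) (√(5x + 6) - √6)/x = 5·sqrt(6)/12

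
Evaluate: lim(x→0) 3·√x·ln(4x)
This is a 0·∞ indeterminate form.

Rewrite 0·∞ as a quotient (0/0 or ∞/∞ form), then apply L'Hôpital's rule:
  lim(x→0) 3·√x·ln(4x) = 0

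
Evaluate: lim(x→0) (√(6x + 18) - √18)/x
This is a standard limit.

Factor or rationalize the expression:
  lim(x→0) (√(6x + 18) - √18)/x = sqrt(2)/2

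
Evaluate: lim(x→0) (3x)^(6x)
This is an exponential indeterminate form.

For exponential indeterminate forms, take the natural log:
  Let L = lim(x→0) (3x)^(6x)
  Then ln(L) = lim(x→0) [exponent × ln(base)]
  Evaluate using L'Hôpital or standard limits, then exponentiate.
  L = 1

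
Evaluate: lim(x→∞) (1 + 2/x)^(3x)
This is an exponential indeterminate form.

For exponential indeterminate forms, take the natural log:
  Let L = lim(x→∞) (1 + 2/x)^(3x)
  Then ln(L) = lim(x→∞) [exponent × ln(base)]
  Evaluate using L'Hôpital or standard limits, then exponentiate.
  L = e^(6)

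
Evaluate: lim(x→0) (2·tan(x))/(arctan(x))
This is a 0/0 indeterminate form.

Apply L'Hôpital's rule: differentiate numerator and denominator separately.
  f(x) = 2·tan(x)   ⇒   f'(x) = 2·tan(x)^2 + 2
  g(x) = atan(x)   ⇒   g'(x) = 1/(x^2 + 1)
  lim(x→0) f'(x)/g'(x) = lim(x→0) (2·tan(x)^2 + 2)/(1/(x^2 + 1))
  = 2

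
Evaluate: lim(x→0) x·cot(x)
This is a 0·∞ indeterminate form.

Rewrite 0·∞ as a quotient (0/0 or ∞/∞ form), then apply L'Hôpital's rule:
  lim(x→0) x·cot(x) = 1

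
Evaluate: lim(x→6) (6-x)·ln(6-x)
This is a 0·∞ indeterminate form.

Rewrite 0·∞ as a quotient (0/0 or ∞/∞ form), then apply L'Hôpital's rule:
  lim(x→6) (6-x)·ln(6-x) = 0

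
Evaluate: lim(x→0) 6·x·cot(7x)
This is a 0·∞ indeterminate form.

Rewrite 0·∞ as a quotient (0/0 or ∞/∞ form), then apply L'Hôpital's rule:
  lim(x→0) 6·x·cot(7x) = 6/7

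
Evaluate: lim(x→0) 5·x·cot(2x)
This is a 0·∞ indeterminate form.

Rewrite 0·∞ as a quotient (0/0 or ∞/∞ form), then apply L'Hôpital's rule:
  lim(x→0) 5·x·cot(2x) = 5/2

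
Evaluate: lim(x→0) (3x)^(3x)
This is an exponential indeterminate form.

For exponential indeterminate forms, take the natural log:
  Let L = lim(x→0) (3x)^(3x)
  Then ln(L) = lim(x→0) [exponent × ln(base)]
  Evaluate using L'Hôpital or standard limits, then exponentiate.
  L = 1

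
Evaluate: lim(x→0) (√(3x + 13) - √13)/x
This is a standard limit.

Factor or rationalize the expression:
  lim(x→0) (√(3x + 13) - √13)/x = 3·sqrt(13)/26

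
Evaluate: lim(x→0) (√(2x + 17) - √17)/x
This is a standard limit.

Factor or rationalize the expression:
  lim(x→0) (√(2x + 17) - √17)/x = sqrt(17)/17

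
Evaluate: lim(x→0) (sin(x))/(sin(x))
This is a 0/0 indeterminate form.

Apply L'Hôpital's rule: differentiate numerator and denominator separately.
  f(x) = sin(x)   ⇒   f'(x) = cos(x)
  g(x) = sin(x)   ⇒   g'(x) = cos(x)
  lim(x→0) f'(x)/g'(x) = lim(x→0) (cos(x))/(cos(x))
  = 1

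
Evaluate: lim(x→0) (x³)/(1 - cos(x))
This is a 0/0 indeterminate form.

Apply L'Hôpital's rule: differentiate numerator and denominator separately.
  f(x) = x^3   ⇒   f'(x) = 3·x^2
  g(x) = 1 - cos(x)   ⇒   g'(x) = sin(x)
  lim(x→0) f'(x)/g'(x) = lim(x→0) (3·x^2)/(sin(x))
  = 0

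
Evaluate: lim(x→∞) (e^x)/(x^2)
This is an ∞/∞ indeterminate form.

Apply L'Hôpital's rule: differentiate numerator and denominator separately.
  f(x) = e^(x)   ⇒   f'(x) = e^(x)
  g(x) = x^2   ⇒   g'(x) = 2·x
  lim(x→∞) f'(x)/g'(x) = lim(x→∞) (e^(x))/(2·x)
  = ∞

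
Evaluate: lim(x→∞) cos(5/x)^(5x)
This is an exponential indeterminate form.

For exponential indeterminate forms, take the natural log:
  Let L = lim(x→∞) cos(5/x)^(5x)
  Then ln(L) = lim(x→∞) [exponent × ln(base)]
  Evaluate using L'Hôpital or standard limits, then exponentiate.
  L = 1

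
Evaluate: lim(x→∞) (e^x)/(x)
This is an ∞/∞ indeterminate form.

Apply L'Hôpital's rule: differentiate numerator and denominator separately.
  f(x) = e^(x)   ⇒   f'(x) = e^(x)
  g(x) = x   ⇒   g'(x) = 1
  lim(x→∞) f'(x)/g'(x) = lim(x→∞) (e^(x))/(1)
  = ∞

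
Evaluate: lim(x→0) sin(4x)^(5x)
This is an exponential indeterminate form.

For exponential indeterminate forms, take the natural log:
  Let L = lim(x→0) sin(4x)^(5x)
  Then ln(L) = lim(x→0) [exponent × ln(base)]
  Evaluate using L'Hôpital or standard limits, then exponentiate.
  L = 1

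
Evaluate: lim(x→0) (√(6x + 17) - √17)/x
This is a standard limit.

Factor or rationalize the expression:
  lim(x→0) (√(6x + 17) - √17)/x = 3·sqrt(17)/17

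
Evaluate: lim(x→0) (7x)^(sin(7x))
This is an exponential indeterminate form.

For exponential indeterminate forms, take the natural log:
  Let L = lim(x→0) (7x)^(sin(7x))
  Then ln(L) = lim(x→0) [exponent × ln(base)]
  Evaluate using L'Hôpital or standard limits, then exponentiate.
  L = 1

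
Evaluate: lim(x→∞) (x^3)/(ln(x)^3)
This is an ∞/∞ indeterminate form.

Apply L'Hôpital's rule: differentiate numerator and denominator separately.
  f(x) = x^3   ⇒   f'(x) = 3·x^2
  g(x) = ln(x)^3   ⇒   g'(x) = 3·ln(x)^2/x
  lim(x→∞) f'(x)/g'(x) = lim(x→∞) (3·x^2)/(3·ln(x)^2/x)
  = ∞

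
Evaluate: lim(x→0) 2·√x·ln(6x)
This is a 0·∞ indeterminate form.

Rewrite 0·∞ as a quotient (0/0 or ∞/∞ form), then apply L'Hôpital's rule:
  lim(x→0) 2·√x·ln(6x) = 0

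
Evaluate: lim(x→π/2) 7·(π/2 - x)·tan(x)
This is a 0·∞ indeterminate form.

Rewrite 0·∞ as a quotient (0/0 or ∞/∞ form), then apply L'Hôpital's rule:
  lim(x→π/2) 7·(π/2 - x)·tan(x) = 7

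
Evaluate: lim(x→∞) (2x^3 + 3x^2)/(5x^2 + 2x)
This is an ∞/∞ indeterminate form.

Apply L'Hôpital's rule: differentiate numerator and denominator separately.
  f(x) = 2·x^3 + 3·x^2   ⇒   f'(x) = 6·x^2 + 6·x
  g(x) = 5·x^2 + 2·x   ⇒   g'(x) = 10·x + 2
  lim(x→∞) f'(x)/g'(x) = lim(x→∞) (6·x^2 + 6·x)/(10·x + 2)
  = ∞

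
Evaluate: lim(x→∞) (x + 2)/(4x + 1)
This is an ∞/∞ indeterminate form.

Apply L'Hôpital's rule: differentiate numerator and denominator separately.
  f(x) = x + 2   ⇒   f'(x) = 1
  g(x) = 4·x + 1   ⇒   g'(x) = 4
  lim(x→∞) f'(x)/g'(x) = lim(x→∞) (1)/(4)
  = 1/4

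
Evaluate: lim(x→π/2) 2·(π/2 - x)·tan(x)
This is a 0·∞ indeterminate form.

Rewrite 0·∞ as a quotient (0/0 or ∞/∞ form), then apply L'Hôpital's rule:
  lim(x→π/2) 2·(π/2 - x)·tan(x) = 2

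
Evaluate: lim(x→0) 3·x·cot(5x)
This is a 0·∞ indeterminate form.

Rewrite 0·∞ as a quotient (0/0 or ∞/∞ form), then apply L'Hôpital's rule:
  lim(x→0) 3·x·cot(5x) = 3/5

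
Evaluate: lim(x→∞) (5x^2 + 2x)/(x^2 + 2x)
This is an ∞/∞ indeterminate form.

Apply L'Hôpital's rule: differentiate numerator and denominator separately.
  f(x) = 5·x^2 + 2·x   ⇒   f'(x) = 10·x + 2
  g(x) = x^2 + 2·x   ⇒   g'(x) = 2·x + 2
  lim(x→∞) f'(x)/g'(x) = lim(x→∞) (10·x + 2)/(2·x + 2)
  = 5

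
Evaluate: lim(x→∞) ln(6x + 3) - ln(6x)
This is an ∞-∞ indeterminate form.

Combine fractions or rationalize to convert ∞-∞ to 0/0 form:
  lim(x→∞) ln(6x + 3) - ln(6x) = 0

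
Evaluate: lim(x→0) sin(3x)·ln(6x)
This is a 0·∞ indeterminate form.

Rewrite 0·∞ as a quotient (0/0 or ∞/∞ form), then apply L'Hôpital's rule:
  lim(x→0) sin(3x)·ln(6x) = 0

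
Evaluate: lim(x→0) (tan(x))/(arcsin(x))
This is a 0/0 indeterminate form.

Apply L'Hôpital's rule: differentiate numerator and denominator separately.
  f(x) = tan(x)   ⇒   f'(x) = tan(x)^2 + 1
  g(x) = asin(x)   ⇒   g'(x) = 1/sqrt(1 - x^2)
  lim(x→0) f'(x)/g'(x) = lim(x→0) (tan(x)^2 + 1)/(1/sqrt(1 - x^2))
  = 1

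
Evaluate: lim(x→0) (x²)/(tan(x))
This is a 0/0 indeterminate form.

Apply L'Hôpital's rule: differentiate numerator and denominator separately.
  f(x) = x^2   ⇒   f'(x) = 2·x
  g(x) = tan(x)   ⇒   g'(x) = tan(x)^2 + 1
  lim(x→0) f'(x)/g'(x) = lim(x→0) (2·x)/(tan(x)^2 + 1)
  = 0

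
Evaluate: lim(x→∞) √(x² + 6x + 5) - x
This is an ∞-∞ indeterminate form.

Combine fractions or rationalize to convert ∞-∞ to 0/0 form:
  lim(x→∞) √(x² + 6x + 5) - x = 3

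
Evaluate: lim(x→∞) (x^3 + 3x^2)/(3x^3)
This is an ∞/∞ indeterminate form.

Apply L'Hôpital's rule: differentiate numerator and denominator separately.
  f(x) = x^3 + 3·x^2   ⇒   f'(x) = 3·x^2 + 6·x
  g(x) = 3·x^3   ⇒   g'(x) = 9·x^2
  lim(x→∞) f'(x)/g'(x) = lim(x→∞) (3·x^2 + 6·x)/(9·x^2)
  = 1/3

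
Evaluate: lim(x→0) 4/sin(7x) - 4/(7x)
This is an ∞-∞ indeterminate form.

Combine fractions or rationalize to convert ∞-∞ to 0/0 form:
  lim(x→0) 4/sin(7x) - 4/(7x) = 0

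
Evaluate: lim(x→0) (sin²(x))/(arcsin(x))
This is a 0/0 indeterminate form.

Apply L'Hôpital's rule: differentiate numerator and denominator separately.
  f(x) = sin(x)^2   ⇒   f'(x) = 2·sin(x)·cos(x)
  g(x) = asin(x)   ⇒   g'(x) = 1/sqrt(1 - x^2)
  lim(x→0) f'(x)/g'(x) = lim(x→0) (2·sin(x)·cos(x))/(1/sqrt(1 - x^2))
  = 0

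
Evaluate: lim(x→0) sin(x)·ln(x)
This is a 0·∞ indeterminate form.

Rewrite 0·∞ as a quotient (0/0 or ∞/∞ form), then apply L'Hôpital's rule:
  lim(x→0) sin(x)·ln(x) = 0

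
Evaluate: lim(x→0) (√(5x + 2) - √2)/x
This is a standard limit.

Factor or rationalize the expression:
  lim(x→0) (√(5x + 2) - √2)/x = 5·sqrt(2)/4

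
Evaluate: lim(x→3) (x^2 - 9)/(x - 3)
This is a standard limit.

Factor or rationalize the expression:
  lim(x→3) (x^2 - 9)/(x - 3) = 6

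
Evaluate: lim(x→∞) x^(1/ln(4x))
This is an exponential indeterminate form.

For exponential indeterminate forms, take the natural log:
  Let L = lim(x→∞) x^(1/ln(4x))
  Then ln(L) = lim(x→∞) [exponent × ln(base)]
  Evaluate using L'Hôpital or standard limits, then exponentiate.
  L = e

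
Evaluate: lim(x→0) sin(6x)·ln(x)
This is a 0·∞ indeterminate form.

Rewrite 0·∞ as a quotient (0/0 or ∞/∞ form), then apply L'Hôpital's rule:
  lim(x→0) sin(6x)·ln(x) = 0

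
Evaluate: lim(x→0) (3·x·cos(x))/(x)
This is a 0/0 indeterminate form.

Apply L'Hôpital's rule: differentiate numerator and denominator separately.
  f(x) = 3·x·cos(x)   ⇒   f'(x) = -3·x·sin(x) + 3·cos(x)
  g(x) = x   ⇒   g'(x) = 1
  lim(x→0) f'(x)/g'(x) = lim(x→0) (-3·x·sin(x) + 3·cos(x))/(1)
  = 3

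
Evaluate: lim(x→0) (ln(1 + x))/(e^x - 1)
This is a 0/0 indeterminate form.

Apply L'Hôpital's rule: differentiate numerator and denominator separately.
  f(x) = ln(x + 1)   ⇒   f'(x) = 1/(x + 1)
  g(x) = e^(x) - 1   ⇒   g'(x) = e^(x)
  lim(x→0) f'(x)/g'(x) = lim(x→0) (1/(x + 1))/(e^(x))
  = 1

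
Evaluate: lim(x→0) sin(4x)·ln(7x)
This is a 0·∞ indeterminate form.

Rewrite 0·∞ as a quotient (0/0 or ∞/∞ form), then apply L'Hôpital's rule:
  lim(x→0) sin(4x)·ln(7x) = 0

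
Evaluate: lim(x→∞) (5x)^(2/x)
This is an exponential indeterminate form.

For exponential indeterminate forms, take the natural log:
  Let L = lim(x→∞) (5x)^(2/x)
  Then ln(L) = lim(x→∞) [exponent × ln(base)]
  Evaluate using L'Hôpital or standard limits, then exponentiate.
  L = 1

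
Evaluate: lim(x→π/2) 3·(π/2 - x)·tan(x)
This is a 0·∞ indeterminate form.

Rewrite 0·∞ as a quotient (0/0 or ∞/∞ form), then apply L'Hôpital's rule:
  lim(x→π/2) 3·(π/2 - x)·tan(x) = 3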